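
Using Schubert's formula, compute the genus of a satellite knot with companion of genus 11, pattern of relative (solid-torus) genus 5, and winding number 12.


Schubert: g(satellite) = g_rel(pattern) + |winding| * g(companion),
where g_rel(pattern) is the genus of the pattern relative to the solid torus.
= 5 + 12 * 11
= 5 + 132 = 137

137


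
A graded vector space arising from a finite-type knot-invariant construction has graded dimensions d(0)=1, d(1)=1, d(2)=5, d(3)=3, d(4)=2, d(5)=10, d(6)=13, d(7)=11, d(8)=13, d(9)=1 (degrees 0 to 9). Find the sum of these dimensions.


Total dimension = d(0) + d(1) + ... + d(9)
= 1 + 1 + 5 + 3 + 2 + 10 + 13 + 11 + 13 + 1
= 60

60


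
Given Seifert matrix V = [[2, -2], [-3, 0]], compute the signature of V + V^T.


Step 1: V + V^T = [[4, -5], [-5, 0]]
Step 2: trace = 4, det = -25
Step 3: Discriminant = 4^2 - 4*(-25) = 116
Step 4: Eigenvalues: 7.38516, -3.38516
Step 5: Signature = (# positive eigenvalues) - (# negative eigenvalues) = 0

0


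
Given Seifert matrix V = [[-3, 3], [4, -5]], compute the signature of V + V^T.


Step 1: V + V^T = [[-6, 7], [7, -10]]
Step 2: trace = -16, det = 11
Step 3: Discriminant = (-16)^2 - 4*11 = 212
Step 4: Eigenvalues: -0.71989, -15.2801
Step 5: Signature = (# positive eigenvalues) - (# negative eigenvalues) = -2

-2


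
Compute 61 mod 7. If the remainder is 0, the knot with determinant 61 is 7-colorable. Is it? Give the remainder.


Step 1: A knot is p-colorable if and only if p divides its determinant.
Step 2: Compute 61 mod 7.
61 = 8 * 7 + 5
Step 3: 61 mod 7 = 5
Step 4: The knot is 7-colorable: no

5


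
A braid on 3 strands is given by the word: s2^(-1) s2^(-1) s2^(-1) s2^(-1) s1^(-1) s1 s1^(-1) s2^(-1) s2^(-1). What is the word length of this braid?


The word length counts the number of generators (including inverses).
Listing each generator: s2^(-1), s2^(-1), s2^(-1), s2^(-1), s1^(-1), s1, s1^(-1), s2^(-1), s2^(-1)
There are 9 generators in this braid word.

9


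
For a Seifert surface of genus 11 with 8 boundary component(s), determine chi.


chi = 2 - 2g - b
= 2 - 2*11 - 8
= 2 - 22 - 8 = -28

-28


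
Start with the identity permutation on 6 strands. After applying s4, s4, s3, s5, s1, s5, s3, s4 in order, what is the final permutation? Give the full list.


Starting with identity [1, 2, 3, 4, 5, 6].
Apply generators in sequence:
  After s4: [1, 2, 3, 5, 4, 6]
  After s4: [1, 2, 3, 4, 5, 6]
  After s3: [1, 2, 4, 3, 5, 6]
  After s5: [1, 2, 4, 3, 6, 5]
  After s1: [2, 1, 4, 3, 6, 5]
  After s5: [2, 1, 4, 3, 5, 6]
  After s3: [2, 1, 3, 4, 5, 6]
  After s4: [2, 1, 3, 5, 4, 6]
Final permutation: [2, 1, 3, 5, 4, 6]

[2, 1, 3, 5, 4, 6]


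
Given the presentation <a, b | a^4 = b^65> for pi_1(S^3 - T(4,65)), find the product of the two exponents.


The relation is a^4 = b^65.
Product of exponents = 4 * 65
= 260

260


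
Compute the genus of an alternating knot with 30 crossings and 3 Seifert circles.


For alternating knots, g = (c - s + 1)/2.
= (30 - 3 + 1)/2
= 28/2 = 14

14


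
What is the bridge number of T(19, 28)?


The bridge number of T(p,q) is min(p,q).
min(19, 28) = 19

19


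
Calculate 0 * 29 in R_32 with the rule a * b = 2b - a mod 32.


0 * 29 = 2*29 - 0 mod 32
= 58 - 0 mod 32
= 58 mod 32 = 26

26


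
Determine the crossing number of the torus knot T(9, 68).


For a torus knot T(p, q) with gcd(p,q)=1,
the crossing number is min(p*(q-1), q*(p-1)).
p*(q-1) = 9*67 = 603
q*(p-1) = 68*8 = 544
min(603, 544) = 544

544


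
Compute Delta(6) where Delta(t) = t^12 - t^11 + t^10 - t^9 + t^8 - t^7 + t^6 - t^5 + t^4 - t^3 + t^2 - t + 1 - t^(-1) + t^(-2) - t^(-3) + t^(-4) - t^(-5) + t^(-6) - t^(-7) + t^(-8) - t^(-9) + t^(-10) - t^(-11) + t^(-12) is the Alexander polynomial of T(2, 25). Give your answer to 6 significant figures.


Substituting t = 6 into Delta(t) = t^12 - t^11 + t^10 - t^9 + t^8 - t^7 + t^6 - t^5 + t^4 - t^3 + t^2 - t + 1 - t^(-1) + t^(-2) - t^(-3) + t^(-4) - t^(-5) + t^(-6) - t^(-7) + t^(-8) - t^(-9) + t^(-10) - t^(-11) + t^(-12):
Term values: (2176782336) + (-362797056) + (60466176) + (-10077696) + (1679616) + (-279936) + (46656) + (-7776) + (1296) + (-216) + (36) + (-6) + (1) + (-0.166667) + (0.0277778) + (-0.00462963) + (0.000771605) + (-0.000128601) + (2.14335e-05) + (-3.57225e-06) + (5.95374e-07) + (-9.9229e-08) + (1.65382e-08) + (-2.75636e-09) + (4.59394e-10)
Sum = 1865813431
Rounded to 6 significant figures: 1.86581e+09

1.86581e+09


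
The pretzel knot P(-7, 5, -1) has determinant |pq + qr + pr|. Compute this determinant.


Step 1: Compute pq + qr + pr.
pq = (-7)*5 = -35
qr = 5*(-1) = -5
pr = (-7)*(-1) = 7
pq + qr + pr = -35 + (-5) + 7 = -33
Step 2: Take absolute value.
det(P(-7,5,-1)) = |-33| = 33

33


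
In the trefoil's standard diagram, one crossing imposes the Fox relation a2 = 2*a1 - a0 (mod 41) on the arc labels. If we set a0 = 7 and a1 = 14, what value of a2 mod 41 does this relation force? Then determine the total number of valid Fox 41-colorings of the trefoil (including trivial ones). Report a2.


Step 1: Apply the given crossing relation 2*a1 - a0 - a2 = 0 (mod 41).
  a2 = 2*a1 - a0 mod 41
  a2 = 2*14 - 7 mod 41
  a2 = 28 - 7 mod 41
  a2 = 21 mod 41 = 21
Step 2: The trefoil has determinant 3.
  Number of Fox p-colorings (p prime) is p^2 if p = 3, else p.
  Since 41 does not divide 3, only trivial (constant) colorings exist.
  (So the trial a0 = 7, a1 = 14 with a0 != a1 does NOT extend to a valid coloring of the whole trefoil: the other two crossing relations require 3*(a1 - a0) = 0 (mod 41), which fails.)
  Total colorings = 41
Step 3: a2 = 21, total Fox 41-colorings = 41

21


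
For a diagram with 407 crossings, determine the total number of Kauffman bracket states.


Each crossing contributes 2 choices (A-smoothing or B-smoothing).
Total states = 2^407 = 330527984395124299475957654016385519914202341482140609642324397637202895618155672912594605219857642423795606012511679152128

330527984395124299475957654016385519914202341482140609642324397637202895618155672912594605219857642423795606012511679152128


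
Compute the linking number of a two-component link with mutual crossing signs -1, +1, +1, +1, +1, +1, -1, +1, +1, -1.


Step 1: Count positive crossings: 7
Step 2: Count negative crossings: 3
Step 3: Sum of signs = 7 - 3 = 4
Step 4: Linking number = sum/2 = 4/2 = 2

2


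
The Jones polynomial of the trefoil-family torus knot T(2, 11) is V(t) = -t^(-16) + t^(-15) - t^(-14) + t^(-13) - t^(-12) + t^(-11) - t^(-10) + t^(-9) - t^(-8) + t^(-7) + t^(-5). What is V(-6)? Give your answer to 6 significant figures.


Substituting t = -6 into V(t) = -t^(-16) + t^(-15) - t^(-14) + t^(-13) - t^(-12) + t^(-11) - t^(-10) + t^(-9) - t^(-8) + t^(-7) + t^(-5):
  (-)t^(-16) = -3.5447e-13
  (+)t^(-15) = -2.12682e-12
  (-)t^(-14) = -1.27609e-11
  (+)t^(-13) = -7.65656e-11
  (-)t^(-12) = -4.59394e-10
  (+)t^(-11) = -2.75636e-09
  (-)t^(-10) = -1.65382e-08
  (+)t^(-9) = -9.9229e-08
  (-)t^(-8) = -5.95374e-07
  (+)t^(-7) = -3.57225e-06
  (+)t^(-5) = -0.000128601
Sum = (-3.5447e-13) + (-2.12682e-12) + (-1.27609e-11) + (-7.65656e-11) + (-4.59394e-10) + (-2.75636e-09) + (-1.65382e-08) + (-9.9229e-08) + (-5.95374e-07) + (-3.57225e-06) + (-0.000128601)
= -0.0001328875171
Rounded to 6 significant figures: -0.000132888

-0.000132888


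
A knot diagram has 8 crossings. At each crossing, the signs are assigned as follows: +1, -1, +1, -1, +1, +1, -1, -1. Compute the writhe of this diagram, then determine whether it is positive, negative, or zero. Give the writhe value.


Step 1: Count positive crossings (+1).
Positive crossings: 4
Step 2: Count negative crossings (-1).
Negative crossings: 4
Step 3: Writhe = (positive) - (negative)
w = 4 - 4 = 0
Step 4: |w| = 0, and w is zero

0


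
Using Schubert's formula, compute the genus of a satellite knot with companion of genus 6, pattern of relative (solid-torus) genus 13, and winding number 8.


Schubert: g(satellite) = g_rel(pattern) + |winding| * g(companion),
where g_rel(pattern) is the genus of the pattern relative to the solid torus.
= 13 + 8 * 6
= 13 + 48 = 61

61


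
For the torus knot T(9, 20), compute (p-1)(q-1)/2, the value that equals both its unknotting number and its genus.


For a torus knot T(p,q), both the unknotting number and genus equal (p-1)(q-1)/2.
= (9-1)(20-1)/2
= 8*19/2
= 152/2 = 76

76


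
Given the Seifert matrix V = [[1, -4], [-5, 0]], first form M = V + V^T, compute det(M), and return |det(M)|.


Step 1: Form V + V^T where V = [[1, -4], [-5, 0]]
  V^T = [[1, -5], [-4, 0]]
  V + V^T = [[2, -9], [-9, 0]]
Step 2: det(V + V^T) = 2*0 - (-9)*(-9)
  = 0 - 81 = -81
Step 3: Knot determinant = |det(V + V^T)| = |-81| = 81

81


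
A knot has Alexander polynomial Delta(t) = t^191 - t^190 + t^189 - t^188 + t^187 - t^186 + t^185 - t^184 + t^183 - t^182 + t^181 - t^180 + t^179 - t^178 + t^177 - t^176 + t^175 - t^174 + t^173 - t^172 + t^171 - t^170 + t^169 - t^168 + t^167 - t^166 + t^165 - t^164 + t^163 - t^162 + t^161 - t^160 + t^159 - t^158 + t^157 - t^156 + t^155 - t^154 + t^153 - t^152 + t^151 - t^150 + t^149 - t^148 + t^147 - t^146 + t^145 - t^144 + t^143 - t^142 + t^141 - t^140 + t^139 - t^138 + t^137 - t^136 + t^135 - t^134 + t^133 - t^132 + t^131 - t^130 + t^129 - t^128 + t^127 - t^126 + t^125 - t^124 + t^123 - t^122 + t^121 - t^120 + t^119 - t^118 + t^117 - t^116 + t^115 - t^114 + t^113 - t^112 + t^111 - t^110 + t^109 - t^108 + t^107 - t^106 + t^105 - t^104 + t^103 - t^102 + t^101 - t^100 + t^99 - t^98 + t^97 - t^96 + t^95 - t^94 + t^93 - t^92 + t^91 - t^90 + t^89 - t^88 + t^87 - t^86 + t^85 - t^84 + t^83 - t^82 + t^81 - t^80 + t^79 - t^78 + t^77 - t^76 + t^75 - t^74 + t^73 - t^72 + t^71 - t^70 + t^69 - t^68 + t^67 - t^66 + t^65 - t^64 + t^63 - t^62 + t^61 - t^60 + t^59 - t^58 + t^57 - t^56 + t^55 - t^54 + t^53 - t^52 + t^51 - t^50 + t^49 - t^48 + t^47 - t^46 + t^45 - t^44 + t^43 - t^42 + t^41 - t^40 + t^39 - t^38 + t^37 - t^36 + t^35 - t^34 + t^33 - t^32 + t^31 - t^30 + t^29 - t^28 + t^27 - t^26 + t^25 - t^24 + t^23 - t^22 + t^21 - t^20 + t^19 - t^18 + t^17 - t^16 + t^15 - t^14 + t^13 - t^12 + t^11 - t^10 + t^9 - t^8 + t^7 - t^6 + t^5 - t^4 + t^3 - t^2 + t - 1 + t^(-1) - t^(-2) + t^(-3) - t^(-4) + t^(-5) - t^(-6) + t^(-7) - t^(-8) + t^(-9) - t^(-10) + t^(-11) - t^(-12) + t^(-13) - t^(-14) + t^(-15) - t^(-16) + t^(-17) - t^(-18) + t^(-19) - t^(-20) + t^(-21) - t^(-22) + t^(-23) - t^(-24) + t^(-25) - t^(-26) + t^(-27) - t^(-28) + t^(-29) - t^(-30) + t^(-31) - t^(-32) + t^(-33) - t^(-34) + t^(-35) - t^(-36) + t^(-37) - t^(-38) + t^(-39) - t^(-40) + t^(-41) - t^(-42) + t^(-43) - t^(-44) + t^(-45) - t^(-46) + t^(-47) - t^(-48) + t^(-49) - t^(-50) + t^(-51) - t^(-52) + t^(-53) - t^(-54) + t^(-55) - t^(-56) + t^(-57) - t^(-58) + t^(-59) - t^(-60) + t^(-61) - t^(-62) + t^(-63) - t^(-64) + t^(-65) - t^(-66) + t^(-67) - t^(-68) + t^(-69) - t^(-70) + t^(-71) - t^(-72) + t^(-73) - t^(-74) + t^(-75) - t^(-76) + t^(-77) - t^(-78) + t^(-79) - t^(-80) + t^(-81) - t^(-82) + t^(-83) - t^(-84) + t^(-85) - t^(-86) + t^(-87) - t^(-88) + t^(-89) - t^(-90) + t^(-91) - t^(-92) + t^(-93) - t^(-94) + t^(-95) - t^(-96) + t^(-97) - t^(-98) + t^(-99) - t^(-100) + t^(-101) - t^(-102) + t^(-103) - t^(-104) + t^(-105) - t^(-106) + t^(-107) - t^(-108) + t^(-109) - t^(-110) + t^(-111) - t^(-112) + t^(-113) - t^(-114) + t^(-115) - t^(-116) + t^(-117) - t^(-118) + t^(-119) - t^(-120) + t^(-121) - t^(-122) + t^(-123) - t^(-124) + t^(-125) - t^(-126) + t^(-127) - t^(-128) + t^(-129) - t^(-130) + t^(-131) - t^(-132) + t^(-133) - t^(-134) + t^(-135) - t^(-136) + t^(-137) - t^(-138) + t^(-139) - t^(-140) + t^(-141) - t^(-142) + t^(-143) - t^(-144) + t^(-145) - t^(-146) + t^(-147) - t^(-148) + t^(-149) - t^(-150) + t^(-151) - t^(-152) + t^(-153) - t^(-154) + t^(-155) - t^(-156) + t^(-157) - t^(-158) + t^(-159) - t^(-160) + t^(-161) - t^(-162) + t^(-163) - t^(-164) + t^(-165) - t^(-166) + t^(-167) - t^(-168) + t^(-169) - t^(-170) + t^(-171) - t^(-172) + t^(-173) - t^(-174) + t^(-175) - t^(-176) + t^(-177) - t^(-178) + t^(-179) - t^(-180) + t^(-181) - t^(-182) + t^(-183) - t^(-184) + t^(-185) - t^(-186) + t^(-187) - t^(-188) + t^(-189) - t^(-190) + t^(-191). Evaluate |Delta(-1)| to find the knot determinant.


Step 1: The polynomial has 383 terms with alternating signs, exponents from 191 down to -191.
Step 2: Substitute t = -1. The i-th term has coefficient (-1)^i and exponent (m-i),
  so its value is (-1)^i * (-1)^(m-i) = (-1)^m = -1 for every i.
Step 3: All 383 terms equal -1, so Delta(-1) = 383 * (-1) = -383
Step 4: |Delta(-1)| = 383

383


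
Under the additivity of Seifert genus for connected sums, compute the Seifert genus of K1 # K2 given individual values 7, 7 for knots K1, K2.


The Seifert genus is additive under connected sum.
Seifert genus(K1 # K2) = (7) + (7)
= 14

14


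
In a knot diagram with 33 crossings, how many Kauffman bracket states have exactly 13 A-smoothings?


We choose which 13 of 33 crossings get A-smoothings.
C(33, 13) = 33! / (13! * 20!)
= 573166440

573166440


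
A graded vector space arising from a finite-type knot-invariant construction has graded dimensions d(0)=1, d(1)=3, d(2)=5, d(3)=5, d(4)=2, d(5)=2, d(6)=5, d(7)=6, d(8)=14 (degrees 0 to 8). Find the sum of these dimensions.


Total dimension = d(0) + d(1) + ... + d(8)
= 1 + 3 + 5 + 5 + 2 + 2 + 5 + 6 + 14
= 43

43


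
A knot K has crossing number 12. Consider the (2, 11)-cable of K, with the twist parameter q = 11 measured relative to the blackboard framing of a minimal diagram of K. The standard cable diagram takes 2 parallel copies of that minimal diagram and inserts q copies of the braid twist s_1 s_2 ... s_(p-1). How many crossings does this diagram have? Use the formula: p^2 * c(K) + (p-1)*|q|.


Step 1: Each of the c(K) crossings of the companion diagram becomes p*p = p^2 crossings among the p parallel strands, and each of the |q| twists s_1 s_2 ... s_(p-1) adds (p-1) crossings.
  Crossings = p^2 * c(K) + (p-1)*|q|
Step 2: = 2^2 * 12 + (2-1)*11
Step 3: = 4*12 + 1*11
Step 4: = 48 + 11 = 59

59


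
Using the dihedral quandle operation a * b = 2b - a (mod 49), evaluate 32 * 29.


32 * 29 = 2*29 - 32 mod 49
= 58 - 32 mod 49
= 26 mod 49 = 26

26


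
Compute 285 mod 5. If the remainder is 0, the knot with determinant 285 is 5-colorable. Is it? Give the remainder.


Step 1: A knot is p-colorable if and only if p divides its determinant.
Step 2: Compute 285 mod 5.
285 = 57 * 5 + 0
Step 3: 285 mod 5 = 0
Step 4: The knot is 5-colorable: yes

0


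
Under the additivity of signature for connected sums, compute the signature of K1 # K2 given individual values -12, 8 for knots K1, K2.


The signature is additive under connected sum.
signature(K1 # K2) = (-12) + (8)
= -4

-4


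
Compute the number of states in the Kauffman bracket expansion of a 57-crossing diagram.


Each crossing contributes 2 choices (A-smoothing or B-smoothing).
Total states = 2^57 = 144115188075855872

144115188075855872


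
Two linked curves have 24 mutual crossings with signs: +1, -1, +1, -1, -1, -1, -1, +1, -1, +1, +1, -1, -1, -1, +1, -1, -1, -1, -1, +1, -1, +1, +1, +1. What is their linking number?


Step 1: Count positive crossings: 10
Step 2: Count negative crossings: 14
Step 3: Sum of signs = 10 - 14 = -4
Step 4: Linking number = sum/2 = -4/2 = -2

-2


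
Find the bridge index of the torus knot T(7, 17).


The bridge number of T(p,q) is min(p,q).
min(7, 17) = 7

7


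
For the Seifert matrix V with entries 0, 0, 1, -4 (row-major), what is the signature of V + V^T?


Step 1: V + V^T = [[0, 1], [1, -8]]
Step 2: trace = -8, det = -1
Step 3: Discriminant = (-8)^2 - 4*(-1) = 68
Step 4: Eigenvalues: 0.123106, -8.12311
Step 5: Signature = (# positive eigenvalues) - (# negative eigenvalues) = 0

0


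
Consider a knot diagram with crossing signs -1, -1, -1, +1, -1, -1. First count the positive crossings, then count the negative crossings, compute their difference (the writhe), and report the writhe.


Step 1: Count positive crossings (+1).
Positive crossings: 1
Step 2: Count negative crossings (-1).
Negative crossings: 5
Step 3: Writhe = (positive) - (negative)
w = 1 - 5 = -4
Step 4: |w| = 4, and w is negative

-4


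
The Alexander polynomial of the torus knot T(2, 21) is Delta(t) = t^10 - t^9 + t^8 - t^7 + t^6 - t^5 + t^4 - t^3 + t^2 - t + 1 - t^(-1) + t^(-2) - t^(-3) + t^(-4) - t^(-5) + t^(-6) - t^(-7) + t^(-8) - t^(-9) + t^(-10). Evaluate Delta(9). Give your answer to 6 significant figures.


Substituting t = 9 into Delta(t) = t^10 - t^9 + t^8 - t^7 + t^6 - t^5 + t^4 - t^3 + t^2 - t + 1 - t^(-1) + t^(-2) - t^(-3) + t^(-4) - t^(-5) + t^(-6) - t^(-7) + t^(-8) - t^(-9) + t^(-10):
Term values: (3486784401) + (-387420489) + (43046721) + (-4782969) + (531441) + (-59049) + (6561) + (-729) + (81) + (-9) + (1) + (-0.111111) + (0.0123457) + (-0.00137174) + (0.000152416) + (-1.69351e-05) + (1.88168e-06) + (-2.09075e-07) + (2.32306e-08) + (-2.58117e-09) + (2.86797e-10)
Sum = 3138105961
Rounded to 6 significant figures: 3.13811e+09

3.13811e+09


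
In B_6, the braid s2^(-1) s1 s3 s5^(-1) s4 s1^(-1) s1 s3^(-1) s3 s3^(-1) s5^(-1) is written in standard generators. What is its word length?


The word length counts the number of generators (including inverses).
Listing each generator: s2^(-1), s1, s3, s5^(-1), s4, s1^(-1), s1, s3^(-1), s3, s3^(-1), s5^(-1)
There are 11 generators in this braid word.

11


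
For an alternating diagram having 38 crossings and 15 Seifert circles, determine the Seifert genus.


For alternating knots, g = (c - s + 1)/2.
= (38 - 15 + 1)/2
= 24/2 = 12

12


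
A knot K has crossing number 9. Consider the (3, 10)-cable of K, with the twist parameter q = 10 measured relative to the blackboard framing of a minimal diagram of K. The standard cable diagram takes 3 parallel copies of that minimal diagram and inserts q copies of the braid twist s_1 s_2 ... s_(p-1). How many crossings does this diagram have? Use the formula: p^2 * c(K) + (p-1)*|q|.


Step 1: Each of the c(K) crossings of the companion diagram becomes p*p = p^2 crossings among the p parallel strands, and each of the |q| twists s_1 s_2 ... s_(p-1) adds (p-1) crossings.
  Crossings = p^2 * c(K) + (p-1)*|q|
Step 2: = 3^2 * 9 + (3-1)*10
Step 3: = 9*9 + 2*10
Step 4: = 81 + 20 = 101

101


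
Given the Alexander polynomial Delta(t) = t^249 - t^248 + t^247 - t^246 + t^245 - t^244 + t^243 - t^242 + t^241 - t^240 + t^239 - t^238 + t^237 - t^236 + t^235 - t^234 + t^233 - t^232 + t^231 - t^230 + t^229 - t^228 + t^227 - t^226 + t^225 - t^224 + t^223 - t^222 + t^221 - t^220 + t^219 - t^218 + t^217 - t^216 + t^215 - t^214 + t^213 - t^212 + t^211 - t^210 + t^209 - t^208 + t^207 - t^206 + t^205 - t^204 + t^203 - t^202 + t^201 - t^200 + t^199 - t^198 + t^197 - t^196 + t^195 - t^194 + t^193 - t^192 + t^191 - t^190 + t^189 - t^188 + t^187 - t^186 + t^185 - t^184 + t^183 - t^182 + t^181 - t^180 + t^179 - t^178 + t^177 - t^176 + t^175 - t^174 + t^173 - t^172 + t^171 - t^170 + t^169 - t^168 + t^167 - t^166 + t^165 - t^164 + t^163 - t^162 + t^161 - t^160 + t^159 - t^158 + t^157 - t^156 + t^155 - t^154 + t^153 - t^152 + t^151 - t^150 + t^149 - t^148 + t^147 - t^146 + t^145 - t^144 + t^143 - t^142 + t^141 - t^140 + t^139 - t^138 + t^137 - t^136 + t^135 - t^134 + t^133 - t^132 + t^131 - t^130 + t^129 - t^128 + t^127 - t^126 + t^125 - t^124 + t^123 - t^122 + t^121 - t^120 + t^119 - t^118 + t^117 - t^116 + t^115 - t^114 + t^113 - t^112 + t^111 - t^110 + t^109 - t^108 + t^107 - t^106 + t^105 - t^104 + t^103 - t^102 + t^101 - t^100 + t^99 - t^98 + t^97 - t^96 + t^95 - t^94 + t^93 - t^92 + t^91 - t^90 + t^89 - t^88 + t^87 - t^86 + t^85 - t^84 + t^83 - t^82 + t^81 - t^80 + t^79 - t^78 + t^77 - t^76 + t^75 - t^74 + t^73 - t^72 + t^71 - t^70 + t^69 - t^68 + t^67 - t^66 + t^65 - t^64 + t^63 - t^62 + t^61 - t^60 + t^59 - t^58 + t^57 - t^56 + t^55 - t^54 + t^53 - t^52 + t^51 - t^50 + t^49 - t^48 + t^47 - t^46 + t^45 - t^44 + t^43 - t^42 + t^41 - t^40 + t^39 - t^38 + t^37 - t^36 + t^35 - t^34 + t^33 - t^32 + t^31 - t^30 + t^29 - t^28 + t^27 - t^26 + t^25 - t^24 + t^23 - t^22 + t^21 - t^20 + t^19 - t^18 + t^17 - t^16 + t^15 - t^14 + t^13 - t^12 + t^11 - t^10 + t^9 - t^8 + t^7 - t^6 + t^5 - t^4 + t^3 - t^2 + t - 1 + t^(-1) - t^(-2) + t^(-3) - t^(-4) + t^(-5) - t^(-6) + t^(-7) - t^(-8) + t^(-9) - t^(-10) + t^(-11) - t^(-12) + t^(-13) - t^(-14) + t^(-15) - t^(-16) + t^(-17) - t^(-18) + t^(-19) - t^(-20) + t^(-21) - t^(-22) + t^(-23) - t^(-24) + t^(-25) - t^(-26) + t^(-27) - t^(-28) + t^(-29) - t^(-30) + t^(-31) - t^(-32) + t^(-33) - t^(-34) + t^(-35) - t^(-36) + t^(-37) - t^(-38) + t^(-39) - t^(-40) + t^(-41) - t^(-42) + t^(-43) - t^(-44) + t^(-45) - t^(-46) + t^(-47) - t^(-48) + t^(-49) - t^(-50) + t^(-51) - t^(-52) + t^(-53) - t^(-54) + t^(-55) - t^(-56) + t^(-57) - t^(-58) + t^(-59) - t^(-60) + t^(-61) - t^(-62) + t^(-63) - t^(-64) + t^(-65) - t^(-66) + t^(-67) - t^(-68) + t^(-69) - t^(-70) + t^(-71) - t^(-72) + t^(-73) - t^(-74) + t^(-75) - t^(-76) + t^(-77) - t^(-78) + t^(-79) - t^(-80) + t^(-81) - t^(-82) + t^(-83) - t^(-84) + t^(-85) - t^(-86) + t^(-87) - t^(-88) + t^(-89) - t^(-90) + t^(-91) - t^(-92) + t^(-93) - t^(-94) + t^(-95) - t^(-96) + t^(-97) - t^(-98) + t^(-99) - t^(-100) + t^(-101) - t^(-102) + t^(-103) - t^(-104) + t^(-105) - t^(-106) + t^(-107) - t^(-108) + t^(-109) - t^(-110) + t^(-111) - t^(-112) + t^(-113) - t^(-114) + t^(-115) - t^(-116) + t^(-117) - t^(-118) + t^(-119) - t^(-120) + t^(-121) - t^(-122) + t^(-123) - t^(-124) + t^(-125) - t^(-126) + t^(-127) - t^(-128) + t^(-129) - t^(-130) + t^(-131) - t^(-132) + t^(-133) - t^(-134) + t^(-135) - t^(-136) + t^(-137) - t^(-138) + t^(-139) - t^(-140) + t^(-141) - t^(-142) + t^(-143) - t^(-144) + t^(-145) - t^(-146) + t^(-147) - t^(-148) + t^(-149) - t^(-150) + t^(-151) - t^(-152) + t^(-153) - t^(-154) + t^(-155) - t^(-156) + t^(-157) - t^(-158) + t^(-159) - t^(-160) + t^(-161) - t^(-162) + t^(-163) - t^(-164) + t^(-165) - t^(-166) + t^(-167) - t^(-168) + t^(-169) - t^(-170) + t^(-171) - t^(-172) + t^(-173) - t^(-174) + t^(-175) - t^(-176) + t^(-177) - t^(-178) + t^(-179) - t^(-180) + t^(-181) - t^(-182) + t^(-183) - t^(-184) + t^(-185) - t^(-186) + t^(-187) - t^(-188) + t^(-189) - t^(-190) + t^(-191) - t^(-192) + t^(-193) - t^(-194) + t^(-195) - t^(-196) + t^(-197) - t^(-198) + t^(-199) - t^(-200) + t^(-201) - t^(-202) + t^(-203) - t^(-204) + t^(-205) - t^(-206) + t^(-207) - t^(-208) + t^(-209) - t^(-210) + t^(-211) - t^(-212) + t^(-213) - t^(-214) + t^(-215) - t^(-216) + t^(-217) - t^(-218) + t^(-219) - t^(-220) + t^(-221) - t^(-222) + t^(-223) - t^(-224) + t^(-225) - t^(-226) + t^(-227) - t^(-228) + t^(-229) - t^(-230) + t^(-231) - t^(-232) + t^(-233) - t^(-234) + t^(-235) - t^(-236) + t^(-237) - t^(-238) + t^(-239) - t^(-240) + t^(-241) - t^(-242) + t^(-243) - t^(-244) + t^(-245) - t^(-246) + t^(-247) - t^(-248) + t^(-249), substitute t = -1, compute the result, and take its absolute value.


Step 1: The polynomial has 499 terms with alternating signs, exponents from 249 down to -249.
Step 2: Substitute t = -1. The i-th term has coefficient (-1)^i and exponent (m-i),
  so its value is (-1)^i * (-1)^(m-i) = (-1)^m = -1 for every i.
Step 3: All 499 terms equal -1, so Delta(-1) = 499 * (-1) = -499
Step 4: |Delta(-1)| = 499

499


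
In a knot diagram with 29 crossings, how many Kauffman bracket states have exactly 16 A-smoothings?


We choose which 16 of 29 crossings get A-smoothings.
C(29, 16) = 29! / (16! * 13!)
= 67863915

67863915


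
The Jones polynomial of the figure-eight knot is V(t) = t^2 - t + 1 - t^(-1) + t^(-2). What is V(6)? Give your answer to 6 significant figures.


Substituting t = 6 into V(t) = t^2 - t + 1 - t^(-1) + t^(-2):
  (+)t^(2) = 36
  (-)t^(1) = -6
  (+)t^(0) = 1
  (-)t^(-1) = -0.166667
  (+)t^(-2) = 0.0277778
Sum = (36) + (-6) + (1) + (-0.166667) + (0.0277778)
= 30.86111111
Rounded to 6 significant figures: 30.8611

30.8611


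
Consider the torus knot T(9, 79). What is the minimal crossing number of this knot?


For a torus knot T(p, q) with gcd(p,q)=1,
the crossing number is min(p*(q-1), q*(p-1)).
p*(q-1) = 9*78 = 702
q*(p-1) = 79*8 = 632
min(702, 632) = 632

632


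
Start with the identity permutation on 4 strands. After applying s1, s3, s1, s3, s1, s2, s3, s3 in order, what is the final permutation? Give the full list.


Starting with identity [1, 2, 3, 4].
Apply generators in sequence:
  After s1: [2, 1, 3, 4]
  After s3: [2, 1, 4, 3]
  After s1: [1, 2, 4, 3]
  After s3: [1, 2, 3, 4]
  After s1: [2, 1, 3, 4]
  After s2: [2, 3, 1, 4]
  After s3: [2, 3, 4, 1]
  After s3: [2, 3, 1, 4]
Final permutation: [2, 3, 1, 4]

[2, 3, 1, 4]


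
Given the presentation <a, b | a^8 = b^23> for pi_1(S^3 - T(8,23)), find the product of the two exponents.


The relation is a^8 = b^23.
Product of exponents = 8 * 23
= 184

184


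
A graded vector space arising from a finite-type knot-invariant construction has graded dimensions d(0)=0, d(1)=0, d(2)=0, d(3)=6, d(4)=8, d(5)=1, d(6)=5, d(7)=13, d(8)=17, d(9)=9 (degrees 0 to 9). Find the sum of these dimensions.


Total dimension = d(0) + d(1) + ... + d(9)
= 0 + 0 + 0 + 6 + 8 + 1 + 5 + 13 + 17 + 9
= 59

59


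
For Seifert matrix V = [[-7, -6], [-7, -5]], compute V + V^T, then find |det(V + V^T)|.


Step 1: Form V + V^T where V = [[-7, -6], [-7, -5]]
  V^T = [[-7, -7], [-6, -5]]
  V + V^T = [[-14, -13], [-13, -10]]
Step 2: det(V + V^T) = (-14)*(-10) - (-13)*(-13)
  = 140 - 169 = -29
Step 3: Knot determinant = |det(V + V^T)| = |-29| = 29

29


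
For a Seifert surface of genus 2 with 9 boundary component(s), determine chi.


chi = 2 - 2g - b
= 2 - 2*2 - 9
= 2 - 4 - 9 = -11

-11


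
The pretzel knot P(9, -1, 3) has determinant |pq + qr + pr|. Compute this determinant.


Step 1: Compute pq + qr + pr.
pq = 9*(-1) = -9
qr = (-1)*3 = -3
pr = 9*3 = 27
pq + qr + pr = -9 + (-3) + 27 = 15
Step 2: Take absolute value.
det(P(9,-1,3)) = |15| = 15

15


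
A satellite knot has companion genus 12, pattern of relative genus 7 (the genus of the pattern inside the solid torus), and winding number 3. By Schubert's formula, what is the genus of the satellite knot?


Schubert: g(satellite) = g_rel(pattern) + |winding| * g(companion),
where g_rel(pattern) is the genus of the pattern relative to the solid torus.
= 7 + 3 * 12
= 7 + 36 = 43

43


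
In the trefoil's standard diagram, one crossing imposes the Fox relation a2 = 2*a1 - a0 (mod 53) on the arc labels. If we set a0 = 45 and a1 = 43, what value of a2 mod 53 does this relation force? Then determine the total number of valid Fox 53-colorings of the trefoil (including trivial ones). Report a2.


Step 1: Apply the given crossing relation 2*a1 - a0 - a2 = 0 (mod 53).
  a2 = 2*a1 - a0 mod 53
  a2 = 2*43 - 45 mod 53
  a2 = 86 - 45 mod 53
  a2 = 41 mod 53 = 41
Step 2: The trefoil has determinant 3.
  Number of Fox p-colorings (p prime) is p^2 if p = 3, else p.
  Since 53 does not divide 3, only trivial (constant) colorings exist.
  (So the trial a0 = 45, a1 = 43 with a0 != a1 does NOT extend to a valid coloring of the whole trefoil: the other two crossing relations require 3*(a1 - a0) = 0 (mod 53), which fails.)
  Total colorings = 53
Step 3: a2 = 41, total Fox 53-colorings = 53

41


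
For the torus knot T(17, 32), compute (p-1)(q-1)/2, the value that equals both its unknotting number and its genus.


For a torus knot T(p,q), both the unknotting number and genus equal (p-1)(q-1)/2.
= (17-1)(32-1)/2
= 16*31/2
= 496/2 = 248

248


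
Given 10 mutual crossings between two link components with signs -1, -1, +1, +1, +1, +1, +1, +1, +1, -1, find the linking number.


Step 1: Count positive crossings: 7
Step 2: Count negative crossings: 3
Step 3: Sum of signs = 7 - 3 = 4
Step 4: Linking number = sum/2 = 4/2 = 2

2


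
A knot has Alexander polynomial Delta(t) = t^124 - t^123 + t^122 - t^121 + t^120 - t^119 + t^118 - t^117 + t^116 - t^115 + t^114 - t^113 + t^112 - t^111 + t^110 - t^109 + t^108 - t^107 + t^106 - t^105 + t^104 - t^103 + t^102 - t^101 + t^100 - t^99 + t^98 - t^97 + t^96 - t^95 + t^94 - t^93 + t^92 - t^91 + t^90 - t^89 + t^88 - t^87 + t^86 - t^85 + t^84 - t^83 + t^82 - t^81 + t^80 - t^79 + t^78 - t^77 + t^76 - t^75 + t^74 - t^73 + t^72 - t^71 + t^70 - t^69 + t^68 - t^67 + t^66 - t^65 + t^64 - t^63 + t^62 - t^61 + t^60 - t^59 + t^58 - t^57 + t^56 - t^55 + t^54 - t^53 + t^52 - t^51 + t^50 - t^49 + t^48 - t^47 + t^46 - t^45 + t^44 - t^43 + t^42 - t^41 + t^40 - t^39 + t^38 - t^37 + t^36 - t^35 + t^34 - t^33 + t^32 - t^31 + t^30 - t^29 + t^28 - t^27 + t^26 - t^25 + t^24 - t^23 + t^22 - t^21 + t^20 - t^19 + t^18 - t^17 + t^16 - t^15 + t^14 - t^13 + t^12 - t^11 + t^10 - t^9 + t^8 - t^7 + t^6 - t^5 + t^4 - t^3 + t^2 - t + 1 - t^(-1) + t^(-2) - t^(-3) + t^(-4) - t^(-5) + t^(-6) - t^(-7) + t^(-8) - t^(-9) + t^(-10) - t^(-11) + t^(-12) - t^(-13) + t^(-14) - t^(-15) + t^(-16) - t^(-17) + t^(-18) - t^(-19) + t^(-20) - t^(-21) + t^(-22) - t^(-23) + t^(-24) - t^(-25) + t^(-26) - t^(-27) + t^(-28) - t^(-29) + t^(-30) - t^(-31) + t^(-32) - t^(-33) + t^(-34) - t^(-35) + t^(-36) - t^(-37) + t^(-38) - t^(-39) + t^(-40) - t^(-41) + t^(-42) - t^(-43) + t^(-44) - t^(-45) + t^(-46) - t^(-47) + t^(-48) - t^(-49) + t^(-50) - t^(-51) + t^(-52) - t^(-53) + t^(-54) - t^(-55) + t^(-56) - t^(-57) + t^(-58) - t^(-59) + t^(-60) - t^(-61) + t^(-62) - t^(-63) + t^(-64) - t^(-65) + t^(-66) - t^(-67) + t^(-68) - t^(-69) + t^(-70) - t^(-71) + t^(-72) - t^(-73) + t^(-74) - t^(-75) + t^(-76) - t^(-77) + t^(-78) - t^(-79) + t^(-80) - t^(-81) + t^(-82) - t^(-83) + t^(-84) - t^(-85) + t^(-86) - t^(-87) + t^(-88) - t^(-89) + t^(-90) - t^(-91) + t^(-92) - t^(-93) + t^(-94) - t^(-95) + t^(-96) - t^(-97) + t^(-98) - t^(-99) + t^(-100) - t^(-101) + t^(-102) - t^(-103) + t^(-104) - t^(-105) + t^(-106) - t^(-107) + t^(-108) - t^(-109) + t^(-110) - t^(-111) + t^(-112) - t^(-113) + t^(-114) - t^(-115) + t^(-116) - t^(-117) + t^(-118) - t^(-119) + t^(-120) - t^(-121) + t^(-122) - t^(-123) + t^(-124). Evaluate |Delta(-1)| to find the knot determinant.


Step 1: The polynomial has 249 terms with alternating signs, exponents from 124 down to -124.
Step 2: Substitute t = -1. The i-th term has coefficient (-1)^i and exponent (m-i),
  so its value is (-1)^i * (-1)^(m-i) = (-1)^m = 1 for every i.
Step 3: All 249 terms equal 1, so Delta(-1) = 249 * (1) = 249
Step 4: |Delta(-1)| = 249

249


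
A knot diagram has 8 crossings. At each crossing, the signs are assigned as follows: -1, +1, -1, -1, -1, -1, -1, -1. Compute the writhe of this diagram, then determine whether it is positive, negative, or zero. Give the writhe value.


Step 1: Count positive crossings (+1).
Positive crossings: 1
Step 2: Count negative crossings (-1).
Negative crossings: 7
Step 3: Writhe = (positive) - (negative)
w = 1 - 7 = -6
Step 4: |w| = 6, and w is negative

-6


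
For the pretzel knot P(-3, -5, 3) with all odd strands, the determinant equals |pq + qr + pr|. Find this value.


Step 1: Compute pq + qr + pr.
pq = (-3)*(-5) = 15
qr = (-5)*3 = -15
pr = (-3)*3 = -9
pq + qr + pr = 15 + (-15) + (-9) = -9
Step 2: Take absolute value.
det(P(-3,-5,3)) = |-9| = 9

9


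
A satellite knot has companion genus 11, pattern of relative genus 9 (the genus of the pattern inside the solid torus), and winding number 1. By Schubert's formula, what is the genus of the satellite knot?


Schubert: g(satellite) = g_rel(pattern) + |winding| * g(companion),
where g_rel(pattern) is the genus of the pattern relative to the solid torus.
= 9 + 1 * 11
= 9 + 11 = 20

20


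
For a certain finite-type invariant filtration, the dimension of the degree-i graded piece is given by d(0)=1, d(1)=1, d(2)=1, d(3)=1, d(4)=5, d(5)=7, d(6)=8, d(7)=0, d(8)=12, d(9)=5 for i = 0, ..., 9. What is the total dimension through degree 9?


Total dimension = d(0) + d(1) + ... + d(9)
= 1 + 1 + 1 + 1 + 5 + 7 + 8 + 0 + 12 + 5
= 41

41


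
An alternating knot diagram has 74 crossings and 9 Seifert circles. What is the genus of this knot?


For alternating knots, g = (c - s + 1)/2.
= (74 - 9 + 1)/2
= 66/2 = 33

33


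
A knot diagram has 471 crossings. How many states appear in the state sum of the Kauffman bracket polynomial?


Each crossing contributes 2 choices (A-smoothing or B-smoothing).
Total states = 2^471 = 6097165137335922326917182089439777940915230747392521779021790936768304177382354726797472857545882756171536974846497310342671827498609932238848

6097165137335922326917182089439777940915230747392521779021790936768304177382354726797472857545882756171536974846497310342671827498609932238848


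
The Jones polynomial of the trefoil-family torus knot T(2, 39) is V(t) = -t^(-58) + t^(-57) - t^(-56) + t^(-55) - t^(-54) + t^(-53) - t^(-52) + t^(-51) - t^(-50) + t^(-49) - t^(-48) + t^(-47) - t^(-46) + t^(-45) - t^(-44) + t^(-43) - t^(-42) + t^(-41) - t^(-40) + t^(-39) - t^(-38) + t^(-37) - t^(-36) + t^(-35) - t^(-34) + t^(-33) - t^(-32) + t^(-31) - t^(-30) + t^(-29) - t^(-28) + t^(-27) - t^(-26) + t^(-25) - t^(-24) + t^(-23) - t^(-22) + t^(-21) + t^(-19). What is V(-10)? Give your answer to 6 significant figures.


Substituting t = -10 into V(t) = -t^(-58) + t^(-57) - t^(-56) + t^(-55) - t^(-54) + t^(-53) - t^(-52) + t^(-51) - t^(-50) + t^(-49) - t^(-48) + t^(-47) - t^(-46) + t^(-45) - t^(-44) + t^(-43) - t^(-42) + t^(-41) - t^(-40) + t^(-39) - t^(-38) + t^(-37) - t^(-36) + t^(-35) - t^(-34) + t^(-33) - t^(-32) + t^(-31) - t^(-30) + t^(-29) - t^(-28) + t^(-27) - t^(-26) + t^(-25) - t^(-24) + t^(-23) - t^(-22) + t^(-21) + t^(-19):
  (-)t^(-58) = -1e-58
  (+)t^(-57) = -1e-57
  (-)t^(-56) = -1e-56
  (+)t^(-55) = -1e-55
  (-)t^(-54) = -1e-54
  (+)t^(-53) = -1e-53
  (-)t^(-52) = -1e-52
  (+)t^(-51) = -1e-51
  (-)t^(-50) = -1e-50
  (+)t^(-49) = -1e-49
  (-)t^(-48) = -1e-48
  (+)t^(-47) = -1e-47
  (-)t^(-46) = -1e-46
  (+)t^(-45) = -1e-45
  (-)t^(-44) = -1e-44
  (+)t^(-43) = -1e-43
  (-)t^(-42) = -1e-42
  (+)t^(-41) = -1e-41
  (-)t^(-40) = -1e-40
  (+)t^(-39) = -1e-39
  (-)t^(-38) = -1e-38
  (+)t^(-37) = -1e-37
  (-)t^(-36) = -1e-36
  (+)t^(-35) = -1e-35
  (-)t^(-34) = -1e-34
  (+)t^(-33) = -1e-33
  (-)t^(-32) = -1e-32
  (+)t^(-31) = -1e-31
  (-)t^(-30) = -1e-30
  (+)t^(-29) = -1e-29
  (-)t^(-28) = -1e-28
  (+)t^(-27) = -1e-27
  (-)t^(-26) = -1e-26
  (+)t^(-25) = -1e-25
  (-)t^(-24) = -1e-24
  (+)t^(-23) = -1e-23
  (-)t^(-22) = -1e-22
  (+)t^(-21) = -1e-21
  (+)t^(-19) = -1e-19
Sum = (-1e-58) + (-1e-57) + (-1e-56) + (-1e-55) + (-1e-54) + (-1e-53) + (-1e-52) + (-1e-51) + (-1e-50) + (-1e-49) + (-1e-48) + (-1e-47) + (-1e-46) + (-1e-45) + (-1e-44) + (-1e-43) + (-1e-42) + (-1e-41) + (-1e-40) + (-1e-39) + (-1e-38) + (-1e-37) + (-1e-36) + (-1e-35) + (-1e-34) + (-1e-33) + (-1e-32) + (-1e-31) + (-1e-30) + (-1e-29) + (-1e-28) + (-1e-27) + (-1e-26) + (-1e-25) + (-1e-24) + (-1e-23) + (-1e-22) + (-1e-21) + (-1e-19)
= -1.011111111e-19
Rounded to 6 significant figures: -1.01111e-19

-1.01111e-19


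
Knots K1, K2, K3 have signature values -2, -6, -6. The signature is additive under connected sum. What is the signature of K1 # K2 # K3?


The signature is additive under connected sum.
signature(K1 # K2 # K3) = (-2) + (-6) + (-6)
= -14

-14


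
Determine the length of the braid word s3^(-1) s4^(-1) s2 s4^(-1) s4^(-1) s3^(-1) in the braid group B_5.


The word length counts the number of generators (including inverses).
Listing each generator: s3^(-1), s4^(-1), s2, s4^(-1), s4^(-1), s3^(-1)
There are 6 generators in this braid word.

6


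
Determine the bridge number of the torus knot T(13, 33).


The bridge number of T(p,q) is min(p,q).
min(13, 33) = 13

13


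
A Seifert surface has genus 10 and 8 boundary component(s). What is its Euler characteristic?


chi = 2 - 2g - b
= 2 - 2*10 - 8
= 2 - 20 - 8 = -26

-26


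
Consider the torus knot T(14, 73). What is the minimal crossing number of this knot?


For a torus knot T(p, q) with gcd(p,q)=1,
the crossing number is min(p*(q-1), q*(p-1)).
p*(q-1) = 14*72 = 1008
q*(p-1) = 73*13 = 949
min(1008, 949) = 949

949


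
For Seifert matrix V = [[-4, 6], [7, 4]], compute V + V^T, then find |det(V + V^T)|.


Step 1: Form V + V^T where V = [[-4, 6], [7, 4]]
  V^T = [[-4, 7], [6, 4]]
  V + V^T = [[-8, 13], [13, 8]]
Step 2: det(V + V^T) = (-8)*8 - 13*13
  = -64 - 169 = -233
Step 3: Knot determinant = |det(V + V^T)| = |-233| = 233

233


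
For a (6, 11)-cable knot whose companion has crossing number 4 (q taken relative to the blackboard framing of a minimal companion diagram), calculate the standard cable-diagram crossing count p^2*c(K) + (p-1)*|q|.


Step 1: Each of the c(K) crossings of the companion diagram becomes p*p = p^2 crossings among the p parallel strands, and each of the |q| twists s_1 s_2 ... s_(p-1) adds (p-1) crossings.
  Crossings = p^2 * c(K) + (p-1)*|q|
Step 2: = 6^2 * 4 + (6-1)*11
Step 3: = 36*4 + 5*11
Step 4: = 144 + 55 = 199

199


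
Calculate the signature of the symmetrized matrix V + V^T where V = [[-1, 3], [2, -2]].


Step 1: V + V^T = [[-2, 5], [5, -4]]
Step 2: trace = -6, det = -17
Step 3: Discriminant = (-6)^2 - 4*(-17) = 104
Step 4: Eigenvalues: 2.09902, -8.09902
Step 5: Signature = (# positive eigenvalues) - (# negative eigenvalues) = 0

0


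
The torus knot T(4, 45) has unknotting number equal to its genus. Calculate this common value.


For a torus knot T(p,q), both the unknotting number and genus equal (p-1)(q-1)/2.
= (4-1)(45-1)/2
= 3*44/2
= 132/2 = 66

66


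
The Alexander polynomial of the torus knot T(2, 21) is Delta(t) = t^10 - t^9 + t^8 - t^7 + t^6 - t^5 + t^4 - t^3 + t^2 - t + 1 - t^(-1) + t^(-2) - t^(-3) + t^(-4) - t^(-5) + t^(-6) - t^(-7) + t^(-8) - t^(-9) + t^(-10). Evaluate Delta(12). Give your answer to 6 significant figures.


Substituting t = 12 into Delta(t) = t^10 - t^9 + t^8 - t^7 + t^6 - t^5 + t^4 - t^3 + t^2 - t + 1 - t^(-1) + t^(-2) - t^(-3) + t^(-4) - t^(-5) + t^(-6) - t^(-7) + t^(-8) - t^(-9) + t^(-10):
Term values: (61917364224) + (-5159780352) + (429981696) + (-35831808) + (2985984) + (-248832) + (20736) + (-1728) + (144) + (-12) + (1) + (-0.0833333) + (0.00694444) + (-0.000578704) + (4.82253e-05) + (-4.01878e-06) + (3.34898e-07) + (-2.79082e-08) + (2.32568e-09) + (-1.93807e-10) + (1.61506e-11)
Sum = 5.715449005e+10
Rounded to 6 significant figures: 5.71545e+10

5.71545e+10


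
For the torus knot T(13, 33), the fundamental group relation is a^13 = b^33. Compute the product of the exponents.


The relation is a^13 = b^33.
Product of exponents = 13 * 33
= 429

429


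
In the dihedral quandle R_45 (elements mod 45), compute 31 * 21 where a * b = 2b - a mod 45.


31 * 21 = 2*21 - 31 mod 45
= 42 - 31 mod 45
= 11 mod 45 = 11

11


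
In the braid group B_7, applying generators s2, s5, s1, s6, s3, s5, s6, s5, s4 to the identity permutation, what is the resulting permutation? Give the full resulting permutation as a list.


Starting with identity [1, 2, 3, 4, 5, 6, 7].
Apply generators in sequence:
  After s2: [1, 3, 2, 4, 5, 6, 7]
  After s5: [1, 3, 2, 4, 6, 5, 7]
  After s1: [3, 1, 2, 4, 6, 5, 7]
  After s6: [3, 1, 2, 4, 6, 7, 5]
  After s3: [3, 1, 4, 2, 6, 7, 5]
  After s5: [3, 1, 4, 2, 7, 6, 5]
  After s6: [3, 1, 4, 2, 7, 5, 6]
  After s5: [3, 1, 4, 2, 5, 7, 6]
  After s4: [3, 1, 4, 5, 2, 7, 6]
Final permutation: [3, 1, 4, 5, 2, 7, 6]

[3, 1, 4, 5, 2, 7, 6]


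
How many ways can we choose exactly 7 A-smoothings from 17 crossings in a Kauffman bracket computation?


We choose which 7 of 17 crossings get A-smoothings.
C(17, 7) = 17! / (7! * 10!)
= 19448

19448


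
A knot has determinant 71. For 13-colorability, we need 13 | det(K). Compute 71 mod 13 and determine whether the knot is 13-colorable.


Step 1: A knot is p-colorable if and only if p divides its determinant.
Step 2: Compute 71 mod 13.
71 = 5 * 13 + 6
Step 3: 71 mod 13 = 6
Step 4: The knot is 13-colorable: no

6


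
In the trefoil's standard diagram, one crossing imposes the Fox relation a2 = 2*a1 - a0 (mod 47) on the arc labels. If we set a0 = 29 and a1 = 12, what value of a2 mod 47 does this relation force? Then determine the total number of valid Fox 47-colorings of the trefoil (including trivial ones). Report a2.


Step 1: Apply the given crossing relation 2*a1 - a0 - a2 = 0 (mod 47).
  a2 = 2*a1 - a0 mod 47
  a2 = 2*12 - 29 mod 47
  a2 = 24 - 29 mod 47
  a2 = -5 mod 47 = 42
Step 2: The trefoil has determinant 3.
  Number of Fox p-colorings (p prime) is p^2 if p = 3, else p.
  Since 47 does not divide 3, only trivial (constant) colorings exist.
  (So the trial a0 = 29, a1 = 12 with a0 != a1 does NOT extend to a valid coloring of the whole trefoil: the other two crossing relations require 3*(a1 - a0) = 0 (mod 47), which fails.)
  Total colorings = 47
Step 3: a2 = 42, total Fox 47-colorings = 47

42
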